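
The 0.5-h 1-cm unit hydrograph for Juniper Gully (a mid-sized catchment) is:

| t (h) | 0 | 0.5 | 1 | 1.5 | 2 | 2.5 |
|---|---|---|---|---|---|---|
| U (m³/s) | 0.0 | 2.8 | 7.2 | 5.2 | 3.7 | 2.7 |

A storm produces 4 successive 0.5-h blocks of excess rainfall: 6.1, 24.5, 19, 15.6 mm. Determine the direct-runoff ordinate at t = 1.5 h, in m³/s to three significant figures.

By discrete convolution, Q_j = Σ (P_i / 10 mm) · U_{j−i}.
At t = 1.5 h (j=3): Q = (6.1/10)·5.2 + (24.5/10)·7.2 + (19/10)·2.8 + (15.6/10)·0.0 = 26.1 m³/s.

Q ≈ 26.1 m³/s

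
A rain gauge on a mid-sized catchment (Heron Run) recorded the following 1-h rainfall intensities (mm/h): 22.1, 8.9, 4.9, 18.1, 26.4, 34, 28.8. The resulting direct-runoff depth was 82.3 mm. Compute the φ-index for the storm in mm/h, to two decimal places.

Only the 5 blocks with intensity above φ contribute runoff: 22.1, 18.1, 26.4, 34, 28.8 mm/h.
Σ(I−φ)·Δt = d  ⇒  (22.1+18.1+26.4+34+28.8 − 5φ)·1 = 82.3
φ = (129.4 − 82.3/1) / 5 = 9.42 mm/h.

φ ≈ 9.42 mm/h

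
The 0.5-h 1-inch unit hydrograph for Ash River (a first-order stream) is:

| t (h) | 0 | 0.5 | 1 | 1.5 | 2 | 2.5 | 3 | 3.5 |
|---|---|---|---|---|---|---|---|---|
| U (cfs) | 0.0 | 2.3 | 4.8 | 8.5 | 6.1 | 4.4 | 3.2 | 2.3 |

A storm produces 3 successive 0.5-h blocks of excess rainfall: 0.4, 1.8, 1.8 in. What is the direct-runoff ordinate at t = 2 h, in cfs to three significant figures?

Q ≈ 26.4 cfs

By discrete convolution, Q_j = Σ (P_i / 1 in) · U_{j−i}.
At t = 2 h (j=4): Q = (0.4/1)·6.1 + (1.8/1)·8.5 + (1.8/1)·4.8 = 26.4 cfs.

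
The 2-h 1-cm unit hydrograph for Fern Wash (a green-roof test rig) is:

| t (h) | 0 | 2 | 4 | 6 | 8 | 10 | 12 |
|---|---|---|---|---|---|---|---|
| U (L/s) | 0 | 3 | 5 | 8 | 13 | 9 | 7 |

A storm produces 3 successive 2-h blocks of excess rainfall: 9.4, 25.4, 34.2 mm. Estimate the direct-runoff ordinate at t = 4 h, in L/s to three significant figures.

Q ≈ 12.3 L/s

By discrete convolution, Q_j = Σ (P_i / 10 mm) · U_{j−i}.
At t = 4 h (j=2): Q = (9.4/10)·5 + (25.4/10)·3 + (34.2/10)·0 = 12.3 L/s.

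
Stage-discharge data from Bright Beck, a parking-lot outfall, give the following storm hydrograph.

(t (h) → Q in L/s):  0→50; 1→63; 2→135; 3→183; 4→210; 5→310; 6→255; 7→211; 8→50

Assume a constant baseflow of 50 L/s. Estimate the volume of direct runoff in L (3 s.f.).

V ≈ 3.66 × 10^6 L

Direct-runoff ordinates (Q − Q_b): 0.0, 13.0, 85.0, 133.0, 160.0, 260.0, 205.0, 161.0, 0.0 L/s.
ΣQ_DR = 1017 L/s.
With Δt = 1 h = 3600 s, V = ΣQ_DR · Δt = 1017 × 3600 = 3.66 × 10^6 L.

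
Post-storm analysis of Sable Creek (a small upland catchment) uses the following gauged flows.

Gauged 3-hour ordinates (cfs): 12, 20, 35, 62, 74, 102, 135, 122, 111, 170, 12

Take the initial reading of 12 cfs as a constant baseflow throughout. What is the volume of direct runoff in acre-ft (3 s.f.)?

Direct-runoff ordinates (Q − Q_b): 0.0, 8.0, 23.0, 50.0, 62.0, 90.0, 123.0, 110.0, 99.0, 158.0, 0.0 cfs.
ΣQ_DR = 723.0 cfs.
With Δt = 3 h = 10800 s, V = ΣQ_DR · Δt = 723.0 × 10800 = 7.81 × 10^6 ft³ = 179 acre-ft.

V ≈ 179 acre-ft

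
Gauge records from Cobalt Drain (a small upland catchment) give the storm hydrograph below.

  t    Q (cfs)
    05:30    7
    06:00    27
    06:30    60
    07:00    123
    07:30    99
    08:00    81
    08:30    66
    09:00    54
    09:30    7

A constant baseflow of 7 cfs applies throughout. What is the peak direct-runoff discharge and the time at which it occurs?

Subtracting baseflow gives direct-runoff ordinates: 0.0, 20.0, 53.0, 116.0, 92.0, 74.0, 59.0, 47.0, 0.0 cfs.
The maximum is 116.0 cfs, occurring at the reading for t = 07:00.

Q_p = 116.0 cfs at t = 07:00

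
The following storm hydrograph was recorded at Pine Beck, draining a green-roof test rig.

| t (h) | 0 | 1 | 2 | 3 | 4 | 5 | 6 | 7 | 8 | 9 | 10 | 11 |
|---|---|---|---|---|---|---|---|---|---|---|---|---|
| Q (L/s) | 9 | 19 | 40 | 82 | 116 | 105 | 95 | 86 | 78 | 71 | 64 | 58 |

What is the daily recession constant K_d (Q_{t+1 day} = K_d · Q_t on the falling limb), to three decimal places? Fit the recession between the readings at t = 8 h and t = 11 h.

K_d ≈ 0.093

Between t = 8 h and t = 11 h the flow falls from 78 to 58 L/s over 3×1 h = 3 h.
Per-interval ratio K = (58/78)^(1/3) = 0.9060; K_d = K^(24/1) = 0.093.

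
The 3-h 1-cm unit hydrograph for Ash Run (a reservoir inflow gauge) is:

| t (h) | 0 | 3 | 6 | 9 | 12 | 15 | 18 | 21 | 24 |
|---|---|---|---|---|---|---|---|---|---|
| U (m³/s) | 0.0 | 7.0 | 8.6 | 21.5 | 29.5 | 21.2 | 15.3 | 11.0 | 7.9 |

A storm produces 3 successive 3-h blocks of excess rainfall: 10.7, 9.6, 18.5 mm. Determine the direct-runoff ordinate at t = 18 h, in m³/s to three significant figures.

Q ≈ 91.3 m³/s

By discrete convolution, Q_j = Σ (P_i / 10 mm) · U_{j−i}.
At t = 18 h (j=6): Q = (10.7/10)·15.3 + (9.6/10)·21.2 + (18.5/10)·29.5 = 91.3 m³/s.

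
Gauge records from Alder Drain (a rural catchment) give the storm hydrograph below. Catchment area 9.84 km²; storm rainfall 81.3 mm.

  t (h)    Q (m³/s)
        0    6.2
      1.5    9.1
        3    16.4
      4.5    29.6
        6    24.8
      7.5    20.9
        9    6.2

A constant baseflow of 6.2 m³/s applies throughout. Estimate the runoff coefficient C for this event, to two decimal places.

C ≈ 0.47

ΣQ_DR = 69.80 m³/s; V = ΣQ_DR·Δt = 3.769 × 10^5 m³.
Runoff depth d = V / A = 38.30 mm.
C = d / P = 38.30 / 81.3 = 0.47.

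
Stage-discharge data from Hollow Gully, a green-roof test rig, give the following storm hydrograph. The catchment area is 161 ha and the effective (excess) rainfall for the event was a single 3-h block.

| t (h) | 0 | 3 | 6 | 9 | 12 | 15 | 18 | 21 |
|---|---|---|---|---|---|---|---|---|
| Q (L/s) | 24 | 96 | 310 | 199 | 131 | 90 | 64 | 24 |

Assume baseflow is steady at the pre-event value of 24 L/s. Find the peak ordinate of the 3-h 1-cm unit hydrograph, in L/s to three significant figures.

Direct runoff: 0.0, 72.0, 286.0, 175.0, 107.0, 66.0, 40.0, 0.0 L/s; ΣQ_DR = 746.0 L/s, peak = 286.0 L/s.
Runoff depth d = ΣQ_DR·Δt / A = 746.0 × 10800 / (161 ha) = 5.004 mm.
The 1-cm UH is the DRH scaled by (10 mm)/d, so U_p = 286.0 × 10/5.004 = 572 L/s.

U_p ≈ 572 L/s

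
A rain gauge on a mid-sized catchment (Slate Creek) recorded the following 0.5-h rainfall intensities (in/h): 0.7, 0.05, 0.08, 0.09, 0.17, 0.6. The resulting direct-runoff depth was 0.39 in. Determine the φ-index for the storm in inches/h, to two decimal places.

Only the 2 blocks with intensity above φ contribute runoff: 0.7, 0.6 in/h.
Σ(I−φ)·Δt = d  ⇒  (0.7+0.6 − 2φ)·0.5 = 0.39
φ = (1.300 − 0.39/0.5) / 2 = 0.26 in/h.

φ ≈ 0.26 in/h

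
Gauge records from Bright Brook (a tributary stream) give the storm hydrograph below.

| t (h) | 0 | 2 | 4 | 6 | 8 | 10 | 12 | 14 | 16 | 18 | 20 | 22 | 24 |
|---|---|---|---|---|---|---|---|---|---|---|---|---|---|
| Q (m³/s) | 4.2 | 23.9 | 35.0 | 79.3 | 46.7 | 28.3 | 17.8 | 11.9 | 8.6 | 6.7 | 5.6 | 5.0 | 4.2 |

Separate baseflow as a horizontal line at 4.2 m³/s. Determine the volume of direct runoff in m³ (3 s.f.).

Direct-runoff ordinates (Q − Q_b): 0.0, 19.7, 30.8, 75.1, 42.5, 24.1, 13.6, 7.7, 4.4, 2.5, 1.4, 0.8, 0.0 m³/s.
ΣQ_DR = 222.6 m³/s.
With Δt = 2 h = 7200 s, V = ΣQ_DR · Δt = 222.6 × 7200 = 1.60 × 10^6 m³.

V ≈ 1.60 × 10^6 m³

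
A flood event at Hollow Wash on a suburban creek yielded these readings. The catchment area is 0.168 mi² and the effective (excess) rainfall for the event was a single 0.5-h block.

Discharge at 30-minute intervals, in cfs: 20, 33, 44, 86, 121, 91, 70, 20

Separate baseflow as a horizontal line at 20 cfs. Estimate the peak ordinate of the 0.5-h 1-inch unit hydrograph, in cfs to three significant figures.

U_p ≈ 67.4 cfs

Direct runoff: 0.0, 13.0, 24.0, 66.0, 101.0, 71.0, 50.0, 0.0 cfs; ΣQ_DR = 325.0 cfs, peak = 101.0 cfs.
Runoff depth d = ΣQ_DR·Δt / A = 325.0 × 1800 / (0.168 mi²) = 1.499 in.
The 1-inch UH is the DRH scaled by (1 in)/d, so U_p = 101.0 × 1/1.499 = 67.4 cfs.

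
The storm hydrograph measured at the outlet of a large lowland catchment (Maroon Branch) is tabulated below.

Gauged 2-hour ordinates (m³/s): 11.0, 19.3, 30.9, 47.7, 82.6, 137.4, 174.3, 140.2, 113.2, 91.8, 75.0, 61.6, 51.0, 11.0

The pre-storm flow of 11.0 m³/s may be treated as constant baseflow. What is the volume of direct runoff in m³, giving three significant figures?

V ≈ 6.43 × 10^6 m³

Direct-runoff ordinates (Q − Q_b): 0.0, 8.3, 19.9, 36.7, 71.6, 126.4, 163.3, 129.2, 102.2, 80.8, 64.0, 50.6, 40.0, 0.0 m³/s.
ΣQ_DR = 893.0 m³/s.
With Δt = 2 h = 7200 s, V = ΣQ_DR · Δt = 893.0 × 7200 = 6.43 × 10^6 m³.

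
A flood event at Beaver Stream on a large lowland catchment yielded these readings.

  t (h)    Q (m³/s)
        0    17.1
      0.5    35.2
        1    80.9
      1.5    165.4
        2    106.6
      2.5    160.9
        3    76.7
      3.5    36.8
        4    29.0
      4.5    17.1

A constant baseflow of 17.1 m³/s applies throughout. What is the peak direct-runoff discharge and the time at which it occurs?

Q_p = 148.3 m³/s at t = 1.5 h

Subtracting baseflow gives direct-runoff ordinates: 0.0, 18.1, 63.8, 148.3, 89.5, 143.8, 59.6, 19.7, 11.9, 0.0 m³/s.
The maximum is 148.3 m³/s, occurring at the reading for t = 1.5 h.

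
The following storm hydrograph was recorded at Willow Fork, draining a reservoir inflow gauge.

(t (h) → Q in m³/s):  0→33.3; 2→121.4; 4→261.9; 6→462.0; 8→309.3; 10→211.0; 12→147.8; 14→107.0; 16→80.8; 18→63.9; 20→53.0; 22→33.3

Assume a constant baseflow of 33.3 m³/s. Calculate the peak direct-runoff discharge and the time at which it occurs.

Subtracting baseflow gives direct-runoff ordinates: 0.0, 88.1, 228.6, 428.7, 276.0, 177.7, 114.5, 73.7, 47.5, 30.6, 19.7, 0.0 m³/s.
The maximum is 428.7 m³/s, occurring at the reading for t = 6 h.

Q_p = 428.7 m³/s at t = 6 h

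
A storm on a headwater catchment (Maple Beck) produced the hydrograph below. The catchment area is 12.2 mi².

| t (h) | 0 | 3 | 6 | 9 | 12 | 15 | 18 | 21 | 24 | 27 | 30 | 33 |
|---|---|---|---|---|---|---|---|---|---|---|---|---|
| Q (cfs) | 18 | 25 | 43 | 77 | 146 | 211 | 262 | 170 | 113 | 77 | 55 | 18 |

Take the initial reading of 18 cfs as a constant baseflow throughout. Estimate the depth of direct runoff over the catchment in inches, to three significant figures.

d ≈ 0.381 in

Direct runoff: 0.0, 7.0, 25.0, 59.0, 128.0, 193.0, 244.0, 152.0, 95.0, 59.0, 37.0, 0.0 cfs; ΣQ_DR = 999.0 cfs.
V = ΣQ_DR · Δt = 999.0 × 10800 s = 1.079 × 10^7 ft³.
Over A = 12.2 mi², depth = V / A = 0.381 in.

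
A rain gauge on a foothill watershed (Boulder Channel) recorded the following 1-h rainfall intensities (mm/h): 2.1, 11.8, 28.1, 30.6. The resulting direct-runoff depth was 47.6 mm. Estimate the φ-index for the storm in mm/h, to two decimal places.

Only the 3 blocks with intensity above φ contribute runoff: 11.8, 28.1, 30.6 mm/h.
Σ(I−φ)·Δt = d  ⇒  (11.8+28.1+30.6 − 3φ)·1 = 47.6
φ = (70.50 − 47.6/1) / 3 = 7.63 mm/h.

φ ≈ 7.63 mm/h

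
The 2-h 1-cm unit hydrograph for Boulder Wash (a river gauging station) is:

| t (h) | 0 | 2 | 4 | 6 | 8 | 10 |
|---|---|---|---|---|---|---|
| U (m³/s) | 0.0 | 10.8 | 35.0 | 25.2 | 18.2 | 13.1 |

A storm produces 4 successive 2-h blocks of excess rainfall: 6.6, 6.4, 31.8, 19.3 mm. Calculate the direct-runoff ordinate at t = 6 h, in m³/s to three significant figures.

Q ≈ 73.4 m³/s

By discrete convolution, Q_j = Σ (P_i / 10 mm) · U_{j−i}.
At t = 6 h (j=3): Q = (6.6/10)·25.2 + (6.4/10)·35.0 + (31.8/10)·10.8 + (19.3/10)·0.0 = 73.4 m³/s.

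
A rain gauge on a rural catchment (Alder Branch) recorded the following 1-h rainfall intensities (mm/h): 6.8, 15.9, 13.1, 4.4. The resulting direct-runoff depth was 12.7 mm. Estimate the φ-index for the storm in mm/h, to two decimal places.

φ ≈ 8.15 mm/h

Only the 2 blocks with intensity above φ contribute runoff: 15.9, 13.1 mm/h.
Σ(I−φ)·Δt = d  ⇒  (15.9+13.1 − 2φ)·1 = 12.7
φ = (29.00 − 12.7/1) / 2 = 8.15 mm/h.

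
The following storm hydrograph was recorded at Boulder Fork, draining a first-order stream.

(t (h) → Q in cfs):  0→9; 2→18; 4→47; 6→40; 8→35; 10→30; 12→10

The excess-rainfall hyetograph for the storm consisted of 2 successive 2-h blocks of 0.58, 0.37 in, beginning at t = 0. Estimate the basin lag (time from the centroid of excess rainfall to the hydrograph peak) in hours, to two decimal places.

Centroid of excess rainfall: t_c = Σ P_i·t̄_i / ΣP_i = 1.7789 h (block centres at 1, 3 h).
Hydrograph peak occurs at t = 4 h, so basin lag t_L = 4 − 1.7789 = 2.22 h.

t_L ≈ 2.22 h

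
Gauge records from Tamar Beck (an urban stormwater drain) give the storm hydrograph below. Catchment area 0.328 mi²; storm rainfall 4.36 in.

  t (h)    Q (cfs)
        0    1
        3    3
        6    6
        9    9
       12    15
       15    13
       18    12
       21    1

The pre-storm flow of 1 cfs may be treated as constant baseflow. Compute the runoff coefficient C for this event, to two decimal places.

C ≈ 0.17

ΣQ_DR = 52.00 cfs; V = ΣQ_DR·Δt = 5.616 × 10^5 ft³.
Runoff depth d = V / A = 0.7370 in.
C = d / P = 0.7370 / 4.36 = 0.17.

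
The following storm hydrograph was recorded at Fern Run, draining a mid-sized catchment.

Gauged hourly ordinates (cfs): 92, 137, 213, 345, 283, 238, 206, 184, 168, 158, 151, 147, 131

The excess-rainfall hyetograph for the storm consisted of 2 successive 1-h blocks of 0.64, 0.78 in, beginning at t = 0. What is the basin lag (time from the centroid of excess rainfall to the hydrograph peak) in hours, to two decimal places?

Centroid of excess rainfall: t_c = Σ P_i·t̄_i / ΣP_i = 1.0493 h (block centres at 0.5, 1.5 h).
Hydrograph peak occurs at t = 3 h, so basin lag t_L = 3 − 1.0493 = 1.95 h.

t_L ≈ 1.95 h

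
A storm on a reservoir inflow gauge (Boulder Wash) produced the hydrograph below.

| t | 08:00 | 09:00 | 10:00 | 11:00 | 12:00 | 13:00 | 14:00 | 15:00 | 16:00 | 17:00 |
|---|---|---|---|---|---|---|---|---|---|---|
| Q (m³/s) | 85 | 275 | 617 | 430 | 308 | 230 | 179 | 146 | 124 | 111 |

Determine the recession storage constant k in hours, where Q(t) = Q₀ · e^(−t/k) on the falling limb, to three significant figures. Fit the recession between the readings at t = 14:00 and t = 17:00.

On the falling limb, Q drops from 179 to 111 m³/s between t = 14:00 and t = 17:00 (Δt = 3 h).
k = −Δt / ln(Q₂/Q₁) = −3 / ln(111/179) = 6.28 h.

k ≈ 6.28 h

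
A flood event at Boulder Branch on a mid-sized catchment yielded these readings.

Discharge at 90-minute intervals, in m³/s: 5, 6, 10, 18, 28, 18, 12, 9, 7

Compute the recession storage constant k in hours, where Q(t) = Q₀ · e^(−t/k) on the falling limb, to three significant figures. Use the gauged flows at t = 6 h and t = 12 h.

k ≈ 4.33 h

On the falling limb, Q drops from 28 to 7 m³/s between t = 6 h and t = 12 h (Δt = 6 h).
k = −Δt / ln(Q₂/Q₁) = −6 / ln(7/28) = 4.33 h.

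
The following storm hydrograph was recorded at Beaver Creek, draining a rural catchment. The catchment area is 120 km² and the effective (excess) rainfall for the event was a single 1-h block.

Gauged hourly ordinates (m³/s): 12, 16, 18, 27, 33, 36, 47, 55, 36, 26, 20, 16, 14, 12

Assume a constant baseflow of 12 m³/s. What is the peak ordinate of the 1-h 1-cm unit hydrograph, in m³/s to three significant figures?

Direct runoff: 0.0, 4.0, 6.0, 15.0, 21.0, 24.0, 35.0, 43.0, 24.0, 14.0, 8.0, 4.0, 2.0, 0.0 m³/s; ΣQ_DR = 200.0 m³/s, peak = 43.0 m³/s.
Runoff depth d = ΣQ_DR·Δt / A = 200.0 × 3600 / (120 km²) = 6.000 mm.
The 1-cm UH is the DRH scaled by (10 mm)/d, so U_p = 43.0 × 10/6.000 = 71.7 m³/s.

U_p ≈ 71.7 m³/s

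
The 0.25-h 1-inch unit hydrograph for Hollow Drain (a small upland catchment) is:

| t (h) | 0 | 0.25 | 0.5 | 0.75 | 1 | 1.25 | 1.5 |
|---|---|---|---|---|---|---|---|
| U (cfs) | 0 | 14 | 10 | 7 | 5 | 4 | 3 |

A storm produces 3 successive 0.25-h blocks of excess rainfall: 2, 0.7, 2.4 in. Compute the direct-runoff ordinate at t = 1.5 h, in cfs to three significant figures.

By discrete convolution, Q_j = Σ (P_i / 1 in) · U_{j−i}.
At t = 1.5 h (j=6): Q = (2/1)·3 + (0.7/1)·4 + (2.4/1)·5 = 20.8 cfs.

Q ≈ 20.8 cfs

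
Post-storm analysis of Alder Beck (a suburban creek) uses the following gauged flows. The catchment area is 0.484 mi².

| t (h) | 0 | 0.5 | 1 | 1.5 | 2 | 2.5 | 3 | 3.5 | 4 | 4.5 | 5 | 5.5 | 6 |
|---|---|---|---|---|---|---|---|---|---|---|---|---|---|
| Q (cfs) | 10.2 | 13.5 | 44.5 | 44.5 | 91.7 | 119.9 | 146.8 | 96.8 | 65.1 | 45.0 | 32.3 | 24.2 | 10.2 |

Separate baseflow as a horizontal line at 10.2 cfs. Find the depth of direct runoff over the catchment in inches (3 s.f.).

d ≈ 0.980 in

Direct runoff: 0.0, 3.3, 34.3, 34.3, 81.5, 109.7, 136.6, 86.6, 54.9, 34.8, 22.1, 14.0, 0.0 cfs; ΣQ_DR = 612.1 cfs.
V = ΣQ_DR · Δt = 612.1 × 1800 s = 1.102 × 10^6 ft³.
Over A = 0.484 mi², depth = V / A = 0.980 in.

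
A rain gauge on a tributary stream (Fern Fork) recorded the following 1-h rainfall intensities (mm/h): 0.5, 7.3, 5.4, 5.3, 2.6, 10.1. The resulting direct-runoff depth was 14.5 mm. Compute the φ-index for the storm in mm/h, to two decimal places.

Only the 4 blocks with intensity above φ contribute runoff: 7.3, 5.4, 5.3, 10.1 mm/h.
Σ(I−φ)·Δt = d  ⇒  (7.3+5.4+5.3+10.1 − 4φ)·1 = 14.5
φ = (28.10 − 14.5/1) / 4 = 3.40 mm/h.

φ ≈ 3.40 mm/h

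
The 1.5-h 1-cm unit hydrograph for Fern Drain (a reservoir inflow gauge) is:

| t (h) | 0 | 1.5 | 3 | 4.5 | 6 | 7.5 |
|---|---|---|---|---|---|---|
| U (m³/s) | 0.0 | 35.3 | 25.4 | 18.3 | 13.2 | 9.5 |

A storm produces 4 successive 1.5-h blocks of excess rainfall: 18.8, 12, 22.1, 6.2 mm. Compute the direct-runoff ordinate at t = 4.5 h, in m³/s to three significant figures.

Q ≈ 143 m³/s

By discrete convolution, Q_j = Σ (P_i / 10 mm) · U_{j−i}.
At t = 4.5 h (j=3): Q = (18.8/10)·18.3 + (12/10)·25.4 + (22.1/10)·35.3 + (6.2/10)·0.0 = 143 m³/s.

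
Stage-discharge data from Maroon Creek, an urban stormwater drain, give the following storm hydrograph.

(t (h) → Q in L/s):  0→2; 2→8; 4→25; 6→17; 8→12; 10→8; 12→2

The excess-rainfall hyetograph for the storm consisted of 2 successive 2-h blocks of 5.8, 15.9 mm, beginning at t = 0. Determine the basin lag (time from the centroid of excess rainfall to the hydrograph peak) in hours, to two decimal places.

t_L ≈ 1.53 h

Centroid of excess rainfall: t_c = Σ P_i·t̄_i / ΣP_i = 2.4654 h (block centres at 1, 3 h).
Hydrograph peak occurs at t = 4 h, so basin lag t_L = 4 − 2.4654 = 1.53 h.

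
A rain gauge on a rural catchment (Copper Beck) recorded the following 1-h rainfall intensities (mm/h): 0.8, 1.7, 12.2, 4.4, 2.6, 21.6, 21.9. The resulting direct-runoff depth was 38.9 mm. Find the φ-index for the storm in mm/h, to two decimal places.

φ ≈ 5.60 mm/h

Only the 3 blocks with intensity above φ contribute runoff: 12.2, 21.6, 21.9 mm/h.
Σ(I−φ)·Δt = d  ⇒  (12.2+21.6+21.9 − 3φ)·1 = 38.9
φ = (55.70 − 38.9/1) / 3 = 5.60 mm/h.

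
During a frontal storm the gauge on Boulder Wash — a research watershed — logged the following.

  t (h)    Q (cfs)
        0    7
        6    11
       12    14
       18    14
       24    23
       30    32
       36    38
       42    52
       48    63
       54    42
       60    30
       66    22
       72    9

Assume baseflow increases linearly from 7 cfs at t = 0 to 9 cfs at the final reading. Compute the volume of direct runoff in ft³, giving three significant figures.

Direct-runoff ordinates (Q − Q_b): 0.00, 3.83, 6.67, 6.50, 15.33, 24.17, 30.00, 43.83, 54.67, 33.50, 21.33, 13.17, 0.00 cfs.
ΣQ_DR = 253.0 cfs.
With Δt = 6 h = 21600 s, V = ΣQ_DR · Δt = 253.0 × 21600 = 5.46 × 10^6 ft³.

V ≈ 5.46 × 10^6 ft³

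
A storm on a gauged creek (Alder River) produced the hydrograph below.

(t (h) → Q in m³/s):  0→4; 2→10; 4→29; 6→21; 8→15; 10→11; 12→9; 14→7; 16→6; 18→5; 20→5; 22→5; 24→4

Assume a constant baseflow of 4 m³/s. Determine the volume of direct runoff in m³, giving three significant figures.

Direct-runoff ordinates (Q − Q_b): 0.0, 6.0, 25.0, 17.0, 11.0, 7.0, 5.0, 3.0, 2.0, 1.0, 1.0, 1.0, 0.0 m³/s.
ΣQ_DR = 79.00 m³/s.
With Δt = 2 h = 7200 s, V = ΣQ_DR · Δt = 79.00 × 7200 = 5.69 × 10^5 m³.

V ≈ 5.69 × 10^5 m³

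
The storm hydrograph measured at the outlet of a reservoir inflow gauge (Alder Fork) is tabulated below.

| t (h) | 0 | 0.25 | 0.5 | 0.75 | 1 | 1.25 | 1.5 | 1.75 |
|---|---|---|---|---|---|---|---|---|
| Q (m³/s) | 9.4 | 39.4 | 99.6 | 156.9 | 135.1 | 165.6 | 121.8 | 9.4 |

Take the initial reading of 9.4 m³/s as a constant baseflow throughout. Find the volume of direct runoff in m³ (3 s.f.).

V ≈ 5.96 × 10^5 m³

Direct-runoff ordinates (Q − Q_b): 0.0, 30.0, 90.2, 147.5, 125.7, 156.2, 112.4, 0.0 m³/s.
ΣQ_DR = 662.0 m³/s.
With Δt = 0.25 h = 900 s, V = ΣQ_DR · Δt = 662.0 × 900 = 5.96 × 10^5 m³.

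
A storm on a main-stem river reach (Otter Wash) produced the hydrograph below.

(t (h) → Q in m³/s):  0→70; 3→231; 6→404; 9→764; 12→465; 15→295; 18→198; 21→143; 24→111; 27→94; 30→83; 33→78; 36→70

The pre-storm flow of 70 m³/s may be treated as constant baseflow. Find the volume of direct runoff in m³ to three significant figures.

Direct-runoff ordinates (Q − Q_b): 0.0, 161.0, 334.0, 694.0, 395.0, 225.0, 128.0, 73.0, 41.0, 24.0, 13.0, 8.0, 0.0 m³/s.
ΣQ_DR = 2096 m³/s.
With Δt = 3 h = 10800 s, V = ΣQ_DR · Δt = 2096 × 10800 = 2.26 × 10^7 m³.

V ≈ 2.26 × 10^7 m³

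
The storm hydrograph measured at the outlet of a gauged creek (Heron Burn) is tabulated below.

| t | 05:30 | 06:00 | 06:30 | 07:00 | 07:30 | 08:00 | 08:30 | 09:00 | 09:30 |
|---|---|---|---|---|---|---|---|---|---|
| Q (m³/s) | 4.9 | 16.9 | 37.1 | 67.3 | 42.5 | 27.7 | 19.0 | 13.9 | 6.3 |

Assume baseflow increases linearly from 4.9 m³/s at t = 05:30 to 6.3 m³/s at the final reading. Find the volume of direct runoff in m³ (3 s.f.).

Direct-runoff ordinates (Q − Q_b): 0.00, 11.82, 31.85, 61.88, 36.90, 21.93, 13.05, 7.78, 0.00 m³/s.
ΣQ_DR = 185.2 m³/s.
With Δt = 0.5 h = 1800 s, V = ΣQ_DR · Δt = 185.2 × 1800 = 3.33 × 10^5 m³.

V ≈ 3.33 × 10^5 m³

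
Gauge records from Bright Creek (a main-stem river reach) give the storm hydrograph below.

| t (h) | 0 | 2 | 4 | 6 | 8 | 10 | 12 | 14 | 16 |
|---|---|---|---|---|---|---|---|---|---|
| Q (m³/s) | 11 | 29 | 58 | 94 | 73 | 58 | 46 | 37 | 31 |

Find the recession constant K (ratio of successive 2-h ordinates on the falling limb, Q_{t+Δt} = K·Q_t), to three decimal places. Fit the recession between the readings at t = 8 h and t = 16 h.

Using the recession-limb readings at t = 8 h and t = 16 h: Q falls from 73 to 31 m³/s over 4 intervals.
K = (Q₂/Q₁)^(1/4) = (31/73)^(1/4) = 0.807.

K ≈ 0.807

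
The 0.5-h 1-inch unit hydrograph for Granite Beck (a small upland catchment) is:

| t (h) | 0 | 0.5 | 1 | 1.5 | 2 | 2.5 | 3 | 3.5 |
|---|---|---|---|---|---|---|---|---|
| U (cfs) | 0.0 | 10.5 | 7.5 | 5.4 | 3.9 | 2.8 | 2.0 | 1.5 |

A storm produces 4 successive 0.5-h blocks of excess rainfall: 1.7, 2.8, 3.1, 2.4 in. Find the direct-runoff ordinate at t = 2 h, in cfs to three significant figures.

Q ≈ 70.2 cfs

By discrete convolution, Q_j = Σ (P_i / 1 in) · U_{j−i}.
At t = 2 h (j=4): Q = (1.7/1)·3.9 + (2.8/1)·5.4 + (3.1/1)·7.5 + (2.4/1)·10.5 = 70.2 cfs.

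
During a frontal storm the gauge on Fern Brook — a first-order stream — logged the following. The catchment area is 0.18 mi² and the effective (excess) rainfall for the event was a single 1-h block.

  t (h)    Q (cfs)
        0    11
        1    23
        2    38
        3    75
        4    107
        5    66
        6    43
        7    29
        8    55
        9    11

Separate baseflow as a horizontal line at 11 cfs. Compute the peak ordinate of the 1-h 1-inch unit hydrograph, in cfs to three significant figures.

Direct runoff: 0.0, 12.0, 27.0, 64.0, 96.0, 55.0, 32.0, 18.0, 44.0, 0.0 cfs; ΣQ_DR = 348.0 cfs, peak = 96.0 cfs.
Runoff depth d = ΣQ_DR·Δt / A = 348.0 × 3600 / (0.18 mi²) = 2.996 in.
The 1-inch UH is the DRH scaled by (1 in)/d, so U_p = 96.0 × 1/2.996 = 32.0 cfs.

U_p ≈ 32.0 cfs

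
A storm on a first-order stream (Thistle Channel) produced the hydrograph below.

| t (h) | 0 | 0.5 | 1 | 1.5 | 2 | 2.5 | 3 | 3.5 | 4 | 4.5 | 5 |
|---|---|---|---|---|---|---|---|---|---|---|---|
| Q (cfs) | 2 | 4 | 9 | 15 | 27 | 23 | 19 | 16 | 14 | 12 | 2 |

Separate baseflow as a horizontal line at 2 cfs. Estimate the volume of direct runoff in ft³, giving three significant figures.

V ≈ 2.18 × 10^5 ft³

Direct-runoff ordinates (Q − Q_b): 0.0, 2.0, 7.0, 13.0, 25.0, 21.0, 17.0, 14.0, 12.0, 10.0, 0.0 cfs.
ΣQ_DR = 121.0 cfs.
With Δt = 0.5 h = 1800 s, V = ΣQ_DR · Δt = 121.0 × 1800 = 2.18 × 10^5 ft³.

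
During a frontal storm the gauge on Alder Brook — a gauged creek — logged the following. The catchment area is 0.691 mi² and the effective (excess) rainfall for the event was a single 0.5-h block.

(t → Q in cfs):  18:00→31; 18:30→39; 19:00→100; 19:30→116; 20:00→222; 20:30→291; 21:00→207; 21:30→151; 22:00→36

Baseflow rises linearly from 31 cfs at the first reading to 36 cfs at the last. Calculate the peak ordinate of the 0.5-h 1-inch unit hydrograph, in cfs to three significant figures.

U_p ≈ 257 cfs

Direct runoff: 0.00, 7.38, 67.75, 83.12, 188.50, 256.88, 172.25, 115.62, 0.00 cfs; ΣQ_DR = 891.5 cfs, peak = 256.88 cfs.
Runoff depth d = ΣQ_DR·Δt / A = 891.5 × 1800 / (0.691 mi²) = 0.9996 in.
The 1-inch UH is the DRH scaled by (1 in)/d, so U_p = 256.88 × 1/0.9996 = 257 cfs.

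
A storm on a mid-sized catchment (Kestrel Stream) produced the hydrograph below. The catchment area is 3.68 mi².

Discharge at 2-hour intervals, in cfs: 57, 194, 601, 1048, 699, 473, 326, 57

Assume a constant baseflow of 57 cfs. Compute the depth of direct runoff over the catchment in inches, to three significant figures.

Direct runoff: 0.0, 137.0, 544.0, 991.0, 642.0, 416.0, 269.0, 0.0 cfs; ΣQ_DR = 2999 cfs.
V = ΣQ_DR · Δt = 2999 × 7200 s = 2.159 × 10^7 ft³.
Over A = 3.68 mi², depth = V / A = 2.53 in.

d ≈ 2.53 in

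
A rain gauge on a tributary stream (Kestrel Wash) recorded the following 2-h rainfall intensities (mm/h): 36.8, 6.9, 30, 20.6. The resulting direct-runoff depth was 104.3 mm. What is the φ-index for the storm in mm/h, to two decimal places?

Only the 3 blocks with intensity above φ contribute runoff: 36.8, 30, 20.6 mm/h.
Σ(I−φ)·Δt = d  ⇒  (36.8+30+20.6 − 3φ)·2 = 104.3
φ = (87.40 − 104.3/2) / 3 = 11.75 mm/h.

φ ≈ 11.75 mm/h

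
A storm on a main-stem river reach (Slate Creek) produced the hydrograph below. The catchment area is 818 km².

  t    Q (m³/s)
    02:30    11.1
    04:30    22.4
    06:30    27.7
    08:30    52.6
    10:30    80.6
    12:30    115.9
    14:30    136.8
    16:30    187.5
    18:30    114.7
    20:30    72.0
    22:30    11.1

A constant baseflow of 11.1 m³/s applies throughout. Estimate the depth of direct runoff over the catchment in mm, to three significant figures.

d ≈ 6.25 mm

Direct runoff: 0.0, 11.3, 16.6, 41.5, 69.5, 104.8, 125.7, 176.4, 103.6, 60.9, 0.0 m³/s; ΣQ_DR = 710.3 m³/s.
V = ΣQ_DR · Δt = 710.3 × 7200 s = 5.114 × 10^6 m³.
Over A = 818 km², depth = V / A = 6.25 mm.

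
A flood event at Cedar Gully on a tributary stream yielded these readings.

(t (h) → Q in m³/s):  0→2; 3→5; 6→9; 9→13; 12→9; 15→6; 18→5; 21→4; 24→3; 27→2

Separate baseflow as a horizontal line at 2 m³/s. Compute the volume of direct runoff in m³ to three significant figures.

V ≈ 4.10 × 10^5 m³

Direct-runoff ordinates (Q − Q_b): 0.0, 3.0, 7.0, 11.0, 7.0, 4.0, 3.0, 2.0, 1.0, 0.0 m³/s.
ΣQ_DR = 38.00 m³/s.
With Δt = 3 h = 10800 s, V = ΣQ_DR · Δt = 38.00 × 10800 = 4.10 × 10^5 m³.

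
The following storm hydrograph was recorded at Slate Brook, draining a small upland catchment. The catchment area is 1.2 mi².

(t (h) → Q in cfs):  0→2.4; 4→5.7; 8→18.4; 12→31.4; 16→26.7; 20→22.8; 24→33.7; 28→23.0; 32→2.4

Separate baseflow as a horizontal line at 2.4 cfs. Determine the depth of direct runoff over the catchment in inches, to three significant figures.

Direct runoff: 0.0, 3.3, 16.0, 29.0, 24.3, 20.4, 31.3, 20.6, 0.0 cfs; ΣQ_DR = 144.9 cfs.
V = ΣQ_DR · Δt = 144.9 × 14400 s = 2.087 × 10^6 ft³.
Over A = 1.2 mi², depth = V / A = 0.748 in.

d ≈ 0.748 in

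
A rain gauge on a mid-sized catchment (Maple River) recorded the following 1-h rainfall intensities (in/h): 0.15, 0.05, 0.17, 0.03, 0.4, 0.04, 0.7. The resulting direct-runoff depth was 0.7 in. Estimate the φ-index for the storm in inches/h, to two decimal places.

Only the 2 blocks with intensity above φ contribute runoff: 0.4, 0.7 in/h.
Σ(I−φ)·Δt = d  ⇒  (0.4+0.7 − 2φ)·1 = 0.7
φ = (1.100 − 0.7/1) / 2 = 0.20 in/h.

φ ≈ 0.20 in/h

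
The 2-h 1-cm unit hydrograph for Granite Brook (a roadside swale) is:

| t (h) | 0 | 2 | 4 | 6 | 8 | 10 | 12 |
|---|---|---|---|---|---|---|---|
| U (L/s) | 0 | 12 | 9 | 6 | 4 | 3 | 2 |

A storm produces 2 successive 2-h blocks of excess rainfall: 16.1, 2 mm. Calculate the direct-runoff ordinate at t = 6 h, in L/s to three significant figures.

By discrete convolution, Q_j = Σ (P_i / 10 mm) · U_{j−i}.
At t = 6 h (j=3): Q = (16.1/10)·6 + (2/10)·9 = 11.5 L/s.

Q ≈ 11.5 L/s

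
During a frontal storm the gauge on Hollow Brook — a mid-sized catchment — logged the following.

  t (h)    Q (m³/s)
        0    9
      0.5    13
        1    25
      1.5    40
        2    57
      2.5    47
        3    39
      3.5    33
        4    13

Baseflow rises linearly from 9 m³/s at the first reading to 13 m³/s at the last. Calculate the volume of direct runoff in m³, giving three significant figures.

Direct-runoff ordinates (Q − Q_b): 0.00, 3.50, 15.00, 29.50, 46.00, 35.50, 27.00, 20.50, 0.00 m³/s.
ΣQ_DR = 177.0 m³/s.
With Δt = 0.5 h = 1800 s, V = ΣQ_DR · Δt = 177.0 × 1800 = 3.19 × 10^5 m³.

V ≈ 3.19 × 10^5 m³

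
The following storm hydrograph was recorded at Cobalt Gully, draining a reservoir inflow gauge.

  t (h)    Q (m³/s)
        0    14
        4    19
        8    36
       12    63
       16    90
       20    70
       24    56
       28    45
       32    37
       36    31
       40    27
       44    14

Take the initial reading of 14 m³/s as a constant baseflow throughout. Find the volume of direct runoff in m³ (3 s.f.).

V ≈ 4.81 × 10^6 m³

Direct-runoff ordinates (Q − Q_b): 0.0, 5.0, 22.0, 49.0, 76.0, 56.0, 42.0, 31.0, 23.0, 17.0, 13.0, 0.0 m³/s.
ΣQ_DR = 334.0 m³/s.
With Δt = 4 h = 14400 s, V = ΣQ_DR · Δt = 334.0 × 14400 = 4.81 × 10^6 m³.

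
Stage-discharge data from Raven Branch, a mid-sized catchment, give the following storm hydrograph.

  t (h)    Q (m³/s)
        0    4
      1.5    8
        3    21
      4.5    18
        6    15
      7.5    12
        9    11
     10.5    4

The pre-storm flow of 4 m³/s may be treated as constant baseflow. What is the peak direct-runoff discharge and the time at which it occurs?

Q_p = 17.0 m³/s at t = 3 h

Subtracting baseflow gives direct-runoff ordinates: 0.0, 4.0, 17.0, 14.0, 11.0, 8.0, 7.0, 0.0 m³/s.
The maximum is 17.0 m³/s, occurring at the reading for t = 3 h.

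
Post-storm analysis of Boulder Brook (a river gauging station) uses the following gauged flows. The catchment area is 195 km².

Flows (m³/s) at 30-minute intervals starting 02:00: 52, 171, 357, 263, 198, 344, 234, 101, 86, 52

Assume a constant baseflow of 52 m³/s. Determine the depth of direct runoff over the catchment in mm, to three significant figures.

d ≈ 12.4 mm

Direct runoff: 0.0, 119.0, 305.0, 211.0, 146.0, 292.0, 182.0, 49.0, 34.0, 0.0 m³/s; ΣQ_DR = 1338 m³/s.
V = ΣQ_DR · Δt = 1338 × 1800 s = 2.408 × 10^6 m³.
Over A = 195 km², depth = V / A = 12.4 mm.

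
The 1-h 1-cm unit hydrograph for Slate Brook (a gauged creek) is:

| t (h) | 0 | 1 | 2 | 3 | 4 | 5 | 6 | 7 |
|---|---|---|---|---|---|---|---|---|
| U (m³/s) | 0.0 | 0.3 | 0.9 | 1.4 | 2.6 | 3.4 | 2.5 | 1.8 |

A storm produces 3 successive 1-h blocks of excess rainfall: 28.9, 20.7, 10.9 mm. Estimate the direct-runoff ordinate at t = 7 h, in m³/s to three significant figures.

Q ≈ 14.1 m³/s

By discrete convolution, Q_j = Σ (P_i / 10 mm) · U_{j−i}.
At t = 7 h (j=7): Q = (28.9/10)·1.8 + (20.7/10)·2.5 + (10.9/10)·3.4 = 14.1 m³/s.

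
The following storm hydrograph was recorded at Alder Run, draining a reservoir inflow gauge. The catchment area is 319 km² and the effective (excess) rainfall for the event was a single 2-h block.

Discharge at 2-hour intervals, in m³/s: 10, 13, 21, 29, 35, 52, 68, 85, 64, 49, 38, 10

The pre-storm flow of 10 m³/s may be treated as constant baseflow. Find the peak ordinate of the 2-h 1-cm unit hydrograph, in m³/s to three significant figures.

Direct runoff: 0.0, 3.0, 11.0, 19.0, 25.0, 42.0, 58.0, 75.0, 54.0, 39.0, 28.0, 0.0 m³/s; ΣQ_DR = 354.0 m³/s, peak = 75.0 m³/s.
Runoff depth d = ΣQ_DR·Δt / A = 354.0 × 7200 / (319 km²) = 7.990 mm.
The 1-cm UH is the DRH scaled by (10 mm)/d, so U_p = 75.0 × 10/7.990 = 93.9 m³/s.

U_p ≈ 93.9 m³/s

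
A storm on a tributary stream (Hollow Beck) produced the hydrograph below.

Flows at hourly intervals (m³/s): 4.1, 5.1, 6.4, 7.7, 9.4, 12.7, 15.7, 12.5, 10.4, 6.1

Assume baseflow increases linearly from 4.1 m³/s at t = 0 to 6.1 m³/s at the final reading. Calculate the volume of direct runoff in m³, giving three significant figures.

V ≈ 1.41 × 10^5 m³

Direct-runoff ordinates (Q − Q_b): 0.00, 0.78, 1.86, 2.93, 4.41, 7.49, 10.27, 6.84, 4.52, 0.00 m³/s.
ΣQ_DR = 39.10 m³/s.
With Δt = 1 h = 3600 s, V = ΣQ_DR · Δt = 39.10 × 3600 = 1.41 × 10^5 m³.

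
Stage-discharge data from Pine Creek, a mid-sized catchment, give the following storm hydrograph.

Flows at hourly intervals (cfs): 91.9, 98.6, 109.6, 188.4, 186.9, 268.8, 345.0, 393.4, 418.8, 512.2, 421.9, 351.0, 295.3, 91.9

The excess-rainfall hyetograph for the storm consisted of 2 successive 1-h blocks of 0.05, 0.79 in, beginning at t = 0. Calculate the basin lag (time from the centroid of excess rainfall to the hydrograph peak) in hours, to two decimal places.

Centroid of excess rainfall: t_c = Σ P_i·t̄_i / ΣP_i = 1.4405 h (block centres at 0.5, 1.5 h).
Hydrograph peak occurs at t = 9 h, so basin lag t_L = 9 − 1.4405 = 7.56 h.

t_L ≈ 7.56 h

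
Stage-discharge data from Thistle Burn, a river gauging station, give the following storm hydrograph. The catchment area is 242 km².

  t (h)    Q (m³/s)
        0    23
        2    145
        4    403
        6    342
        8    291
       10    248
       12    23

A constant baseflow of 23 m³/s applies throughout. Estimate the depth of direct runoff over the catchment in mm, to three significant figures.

d ≈ 39.1 mm

Direct runoff: 0.0, 122.0, 380.0, 319.0, 268.0, 225.0, 0.0 m³/s; ΣQ_DR = 1314 m³/s.
V = ΣQ_DR · Δt = 1314 × 7200 s = 9.461 × 10^6 m³.
Over A = 242 km², depth = V / A = 39.1 mm.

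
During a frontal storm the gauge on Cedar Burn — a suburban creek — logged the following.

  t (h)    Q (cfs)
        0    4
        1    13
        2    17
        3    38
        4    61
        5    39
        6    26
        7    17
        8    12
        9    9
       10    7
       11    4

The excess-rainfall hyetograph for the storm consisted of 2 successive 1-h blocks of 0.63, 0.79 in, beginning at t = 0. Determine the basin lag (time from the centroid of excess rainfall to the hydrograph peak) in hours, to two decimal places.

Centroid of excess rainfall: t_c = Σ P_i·t̄_i / ΣP_i = 1.0563 h (block centres at 0.5, 1.5 h).
Hydrograph peak occurs at t = 4 h, so basin lag t_L = 4 − 1.0563 = 2.94 h.

t_L ≈ 2.94 h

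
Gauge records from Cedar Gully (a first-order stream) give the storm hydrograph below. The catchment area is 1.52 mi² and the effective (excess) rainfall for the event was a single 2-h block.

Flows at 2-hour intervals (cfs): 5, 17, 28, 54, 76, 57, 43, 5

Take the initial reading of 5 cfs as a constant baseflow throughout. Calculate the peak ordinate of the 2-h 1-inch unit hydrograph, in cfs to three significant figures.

U_p ≈ 142 cfs

Direct runoff: 0.0, 12.0, 23.0, 49.0, 71.0, 52.0, 38.0, 0.0 cfs; ΣQ_DR = 245.0 cfs, peak = 71.0 cfs.
Runoff depth d = ΣQ_DR·Δt / A = 245.0 × 7200 / (1.52 mi²) = 0.4995 in.
The 1-inch UH is the DRH scaled by (1 in)/d, so U_p = 71.0 × 1/0.4995 = 142 cfs.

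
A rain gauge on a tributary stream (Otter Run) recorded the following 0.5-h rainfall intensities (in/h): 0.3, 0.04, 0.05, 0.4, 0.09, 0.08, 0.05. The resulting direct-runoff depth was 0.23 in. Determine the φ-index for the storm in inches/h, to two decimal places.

φ ≈ 0.12 in/h

Only the 2 blocks with intensity above φ contribute runoff: 0.3, 0.4 in/h.
Σ(I−φ)·Δt = d  ⇒  (0.3+0.4 − 2φ)·0.5 = 0.23
φ = (0.7000 − 0.23/0.5) / 2 = 0.12 in/h.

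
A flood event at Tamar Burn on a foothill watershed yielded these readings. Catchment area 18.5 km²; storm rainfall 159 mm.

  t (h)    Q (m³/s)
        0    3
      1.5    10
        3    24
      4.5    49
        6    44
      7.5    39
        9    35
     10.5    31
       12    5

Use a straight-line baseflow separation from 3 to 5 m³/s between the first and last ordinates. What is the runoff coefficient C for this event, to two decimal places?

ΣQ_DR = 204.0 m³/s; V = ΣQ_DR·Δt = 1.102 × 10^6 m³.
Runoff depth d = V / A = 59.55 mm.
C = d / P = 59.55 / 159 = 0.37.

C ≈ 0.37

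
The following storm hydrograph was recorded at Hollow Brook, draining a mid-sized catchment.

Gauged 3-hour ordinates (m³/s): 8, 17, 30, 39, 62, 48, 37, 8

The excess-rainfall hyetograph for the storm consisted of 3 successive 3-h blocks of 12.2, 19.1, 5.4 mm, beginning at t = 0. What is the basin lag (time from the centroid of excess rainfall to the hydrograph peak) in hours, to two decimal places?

t_L ≈ 8.06 h

Centroid of excess rainfall: t_c = Σ P_i·t̄_i / ΣP_i = 3.9441 h (block centres at 1.5, 4.5, 7.5 h).
Hydrograph peak occurs at t = 12 h, so basin lag t_L = 12 − 3.9441 = 8.06 h.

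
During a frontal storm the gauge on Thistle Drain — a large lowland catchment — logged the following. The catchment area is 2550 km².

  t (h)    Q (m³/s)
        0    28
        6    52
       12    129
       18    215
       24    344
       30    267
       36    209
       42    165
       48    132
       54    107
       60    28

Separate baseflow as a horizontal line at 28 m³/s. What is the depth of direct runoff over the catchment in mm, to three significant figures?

Direct runoff: 0.0, 24.0, 101.0, 187.0, 316.0, 239.0, 181.0, 137.0, 104.0, 79.0, 0.0 m³/s; ΣQ_DR = 1368 m³/s.
V = ΣQ_DR · Δt = 1368 × 21600 s = 2.955 × 10^7 m³.
Over A = 2550 km², depth = V / A = 11.6 mm.

d ≈ 11.6 mm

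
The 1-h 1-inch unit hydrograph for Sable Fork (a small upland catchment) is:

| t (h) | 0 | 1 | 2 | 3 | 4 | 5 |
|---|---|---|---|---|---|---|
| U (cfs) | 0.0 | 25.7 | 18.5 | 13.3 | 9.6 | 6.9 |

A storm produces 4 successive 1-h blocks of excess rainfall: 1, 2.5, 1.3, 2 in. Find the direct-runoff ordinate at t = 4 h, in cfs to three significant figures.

Q ≈ 118 cfs

By discrete convolution, Q_j = Σ (P_i / 1 in) · U_{j−i}.
At t = 4 h (j=4): Q = (1/1)·9.6 + (2.5/1)·13.3 + (1.3/1)·18.5 + (2/1)·25.7 = 118 cfs.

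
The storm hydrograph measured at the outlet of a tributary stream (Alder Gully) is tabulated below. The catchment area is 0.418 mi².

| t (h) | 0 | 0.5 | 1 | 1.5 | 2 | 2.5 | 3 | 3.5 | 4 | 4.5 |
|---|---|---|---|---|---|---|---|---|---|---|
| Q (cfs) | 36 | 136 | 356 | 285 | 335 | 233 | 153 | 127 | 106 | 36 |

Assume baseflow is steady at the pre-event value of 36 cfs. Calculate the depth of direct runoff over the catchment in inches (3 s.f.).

d ≈ 2.67 in

Direct runoff: 0.0, 100.0, 320.0, 249.0, 299.0, 197.0, 117.0, 91.0, 70.0, 0.0 cfs; ΣQ_DR = 1443 cfs.
V = ΣQ_DR · Δt = 1443 × 1800 s = 2.597 × 10^6 ft³.
Over A = 0.418 mi², depth = V / A = 2.67 in.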